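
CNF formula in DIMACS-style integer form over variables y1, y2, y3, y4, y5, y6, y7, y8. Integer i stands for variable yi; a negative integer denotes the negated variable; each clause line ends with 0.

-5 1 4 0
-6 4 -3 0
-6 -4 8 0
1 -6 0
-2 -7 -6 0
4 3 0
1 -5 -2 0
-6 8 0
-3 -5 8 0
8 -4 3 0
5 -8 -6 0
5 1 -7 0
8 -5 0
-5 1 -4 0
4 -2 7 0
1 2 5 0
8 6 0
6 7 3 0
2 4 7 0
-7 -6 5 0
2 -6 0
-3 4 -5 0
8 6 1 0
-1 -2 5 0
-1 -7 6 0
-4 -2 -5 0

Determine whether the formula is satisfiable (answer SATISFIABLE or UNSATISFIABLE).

Branch on y1: take y1 = False.
  then y6 is forced to False.
  then y8 is forced to True.
Branch on y2: take y2 = True.
  then y5 is forced to False.
  then y7 is forced to False.
  then y4 is forced to True.
  then y3 is forced to True.
Every clause has at least one true literal under this assignment.
So y1 = False, y2 = True, y3 = True, y4 = True, y5 = False, y6 = False, y7 = False, y8 = True is a satisfying assignment.

SATISFIABLE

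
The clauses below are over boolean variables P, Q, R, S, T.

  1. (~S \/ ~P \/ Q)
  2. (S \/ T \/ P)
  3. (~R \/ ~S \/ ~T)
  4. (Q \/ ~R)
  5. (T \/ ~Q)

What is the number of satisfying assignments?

Split on Q, then S.
  Q=1, S=1: remaining (P,R,T) ∈ {(0,0,1); (1,0,1)} — 2.
  Q=1, S=0: remaining (P,R,T) ∈ {(0,0,1); (0,1,1); (1,0,1); (1,1,1)} — 4.
  Q=0, S=1: remaining (P,R,T) ∈ {(0,0,0); (0,0,1)} — 2.
  Q=0, S=0: remaining (P,R,T) ∈ {(0,0,1); (1,0,0); (1,0,1)} — 3.
Total: 2 + 4 + 2 + 3 = 11.

11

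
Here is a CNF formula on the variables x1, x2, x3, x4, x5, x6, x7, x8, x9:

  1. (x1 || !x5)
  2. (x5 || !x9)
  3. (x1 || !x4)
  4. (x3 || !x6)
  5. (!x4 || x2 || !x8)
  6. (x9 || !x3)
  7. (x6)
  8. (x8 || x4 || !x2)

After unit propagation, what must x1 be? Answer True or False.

True

Unit clause (x6) sets x6 = True.
In (x3 || !x6), !x6 is now false; x3 must hold, so x3 = True.
From (x9 || !x3) and x3 = True: x9 = True.
(x5 || !x9): since x9 = True, the clause reduces to (x5). x5 = True.
From (x1 || !x5) and x5 = True: x1 = True.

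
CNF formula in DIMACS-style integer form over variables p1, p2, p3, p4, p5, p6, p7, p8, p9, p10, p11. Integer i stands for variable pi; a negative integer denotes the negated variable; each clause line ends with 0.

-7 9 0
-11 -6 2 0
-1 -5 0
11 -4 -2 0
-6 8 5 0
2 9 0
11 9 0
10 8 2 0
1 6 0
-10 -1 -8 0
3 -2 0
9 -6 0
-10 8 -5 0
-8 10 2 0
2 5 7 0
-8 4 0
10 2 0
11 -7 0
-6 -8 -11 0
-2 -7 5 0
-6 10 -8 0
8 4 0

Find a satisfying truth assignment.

p1 = T  p2 = F  p3 = T  p4 = T  p5 = F  p6 = F  p7 = T  p8 = F  p9 = T  p10 = T  p11 = T

p3 occurs only positively in the remaining clauses — set p3 = True.
Pure literal: p9 appears only positively; assign p9 = True.
Set p1 = True and propagate.
  then p5 is forced to False.
For the remaining variables, p2 = False, p4 = True, p6 = False, p7 = True, p8 = False, p10 = True, p11 = True works.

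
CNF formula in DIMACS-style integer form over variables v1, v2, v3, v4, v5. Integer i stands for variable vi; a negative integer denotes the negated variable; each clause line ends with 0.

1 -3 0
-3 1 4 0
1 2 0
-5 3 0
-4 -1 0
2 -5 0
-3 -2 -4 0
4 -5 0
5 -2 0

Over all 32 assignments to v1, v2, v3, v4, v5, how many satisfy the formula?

2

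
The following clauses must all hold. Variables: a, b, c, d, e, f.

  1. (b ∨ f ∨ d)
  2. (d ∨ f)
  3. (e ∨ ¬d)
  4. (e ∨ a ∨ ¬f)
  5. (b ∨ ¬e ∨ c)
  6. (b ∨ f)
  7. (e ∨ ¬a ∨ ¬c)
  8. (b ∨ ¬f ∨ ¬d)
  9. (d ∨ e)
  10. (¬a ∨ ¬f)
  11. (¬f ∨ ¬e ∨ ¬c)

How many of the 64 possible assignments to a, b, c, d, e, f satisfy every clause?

6

Satisfying assignments:
  a=F b=T c=F d=F e=T f=T
  a=F b=T c=F d=T e=T f=F
  a=F b=T c=F d=T e=T f=T
  a=F b=T c=T d=T e=T f=F
  a=T b=T c=F d=T e=T f=F
  a=T b=T c=T d=T e=T f=F
Count: 6.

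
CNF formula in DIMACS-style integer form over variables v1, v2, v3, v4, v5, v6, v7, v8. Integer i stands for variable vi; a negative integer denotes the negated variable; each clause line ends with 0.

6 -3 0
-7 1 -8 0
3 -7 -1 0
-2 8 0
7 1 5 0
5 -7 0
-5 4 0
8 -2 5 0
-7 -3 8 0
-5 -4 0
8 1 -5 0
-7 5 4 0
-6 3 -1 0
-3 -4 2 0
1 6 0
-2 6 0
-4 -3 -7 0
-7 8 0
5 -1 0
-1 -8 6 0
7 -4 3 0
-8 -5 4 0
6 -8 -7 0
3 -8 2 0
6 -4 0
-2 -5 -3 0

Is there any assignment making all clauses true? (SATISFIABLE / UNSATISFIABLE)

UNSATISFIABLE

v5 = True:
  propagation gives v4=True; an empty clause results — contradiction.
v5 = False:
  propagation gives v7=False, v1=True; an empty clause results — contradiction.
Every branch closes, so no satisfying assignment exists.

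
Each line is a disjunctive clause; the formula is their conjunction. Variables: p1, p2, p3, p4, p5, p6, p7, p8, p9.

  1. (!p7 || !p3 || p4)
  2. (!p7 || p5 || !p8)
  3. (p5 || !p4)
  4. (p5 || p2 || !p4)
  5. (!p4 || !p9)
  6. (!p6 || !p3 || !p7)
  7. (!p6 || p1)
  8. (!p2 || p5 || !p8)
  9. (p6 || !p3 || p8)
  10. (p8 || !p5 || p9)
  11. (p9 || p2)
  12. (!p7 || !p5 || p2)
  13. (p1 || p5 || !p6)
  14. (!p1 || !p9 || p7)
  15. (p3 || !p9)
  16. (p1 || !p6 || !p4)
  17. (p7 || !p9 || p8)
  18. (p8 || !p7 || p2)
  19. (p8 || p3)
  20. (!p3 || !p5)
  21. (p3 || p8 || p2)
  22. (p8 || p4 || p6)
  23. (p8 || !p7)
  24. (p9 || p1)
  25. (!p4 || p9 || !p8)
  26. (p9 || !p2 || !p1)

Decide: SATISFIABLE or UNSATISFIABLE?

Branch on p1: take p1 = False.
  then p6 is forced to False.
  then p9 is forced to True.
  then p4 is forced to False.
  then p3 is forced to True.
  then p7 is forced to False.
  then p8 is forced to True.
  then p5 is forced to False.
  then p2 is forced to False.
So p1=False, p2=False, p3=True, p4=False, p5=False, p6=False, p7=False, p8=True, p9=True is a satisfying assignment.

SATISFIABLE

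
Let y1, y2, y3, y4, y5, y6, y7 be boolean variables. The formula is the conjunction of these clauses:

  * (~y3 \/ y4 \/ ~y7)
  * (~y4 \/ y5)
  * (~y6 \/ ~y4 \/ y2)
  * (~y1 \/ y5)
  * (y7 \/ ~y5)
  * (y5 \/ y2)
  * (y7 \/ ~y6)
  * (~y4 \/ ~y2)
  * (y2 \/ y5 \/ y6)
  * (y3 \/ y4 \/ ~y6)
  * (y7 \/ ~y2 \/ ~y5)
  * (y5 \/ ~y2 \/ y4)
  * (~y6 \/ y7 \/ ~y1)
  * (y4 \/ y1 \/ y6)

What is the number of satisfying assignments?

6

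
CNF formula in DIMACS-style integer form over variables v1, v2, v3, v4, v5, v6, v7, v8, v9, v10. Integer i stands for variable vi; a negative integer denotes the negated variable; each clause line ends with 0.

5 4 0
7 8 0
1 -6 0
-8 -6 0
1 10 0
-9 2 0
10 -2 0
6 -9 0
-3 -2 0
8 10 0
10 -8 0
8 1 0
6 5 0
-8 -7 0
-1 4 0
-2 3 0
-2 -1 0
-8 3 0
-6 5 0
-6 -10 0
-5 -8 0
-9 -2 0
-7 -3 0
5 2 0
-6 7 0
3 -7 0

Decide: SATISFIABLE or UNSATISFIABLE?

UNSATISFIABLE

v8 = True:
  propagation gives v6=False, v9=False, v10=True, v5=True; an empty clause results — contradiction.
v8 = False:
  propagation gives v7=True, v10=True, v1=True, v4=True; an empty clause results — contradiction.
Every branch closes, so no satisfying assignment exists.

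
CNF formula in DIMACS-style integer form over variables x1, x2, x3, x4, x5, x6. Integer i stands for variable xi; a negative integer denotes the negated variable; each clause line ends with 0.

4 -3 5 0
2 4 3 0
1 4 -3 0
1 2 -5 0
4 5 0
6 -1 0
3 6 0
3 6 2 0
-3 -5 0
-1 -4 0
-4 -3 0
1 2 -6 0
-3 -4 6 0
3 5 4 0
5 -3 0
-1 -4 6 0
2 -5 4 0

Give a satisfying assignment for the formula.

Pure literal: x2 appears only positively; assign x2 = True.
Set x1 = False and propagate.
For the remaining variables, x3 = False, x4 = False, x5 = True, x6 = True works.

x1=F  x2=T  x3=F  x4=F  x5=T  x6=T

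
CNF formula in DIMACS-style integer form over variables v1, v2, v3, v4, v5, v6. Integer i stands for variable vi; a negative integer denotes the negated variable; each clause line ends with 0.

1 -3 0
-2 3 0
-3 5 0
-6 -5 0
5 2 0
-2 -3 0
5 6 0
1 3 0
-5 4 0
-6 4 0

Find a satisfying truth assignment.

v1 occurs only positively in the remaining clauses — set v1 = True.
v4 occurs only positively in the remaining clauses — set v4 = True.
Set v2 = False and propagate.
  then v5 is forced to True.
  then v6 is forced to False.
v3 is now unconstrained; take v3 = True.
Check each clause:
  1. (v1 ∨ ¬v3) — v1 is true.
  2. (¬v2 ∨ v3) — v3 is true.
  3. (v5 ∨ ¬v3) — v5 is true.
  4. (¬v5 ∨ ¬v6) — ¬v6 is true.
  5. (v5 ∨ v2) — v5 is true.
  6. (¬v3 ∨ ¬v2) — ¬v2 is true.
  7. (v6 ∨ v5) — v5 is true.
  8. (v3 ∨ v1) — v1 is true.
  9. (¬v5 ∨ v4) — v4 is true.
  10. (v4 ∨ ¬v6) — ¬v6 is true.

v1=True  v2=False  v3=True  v4=True  v5=True  v6=False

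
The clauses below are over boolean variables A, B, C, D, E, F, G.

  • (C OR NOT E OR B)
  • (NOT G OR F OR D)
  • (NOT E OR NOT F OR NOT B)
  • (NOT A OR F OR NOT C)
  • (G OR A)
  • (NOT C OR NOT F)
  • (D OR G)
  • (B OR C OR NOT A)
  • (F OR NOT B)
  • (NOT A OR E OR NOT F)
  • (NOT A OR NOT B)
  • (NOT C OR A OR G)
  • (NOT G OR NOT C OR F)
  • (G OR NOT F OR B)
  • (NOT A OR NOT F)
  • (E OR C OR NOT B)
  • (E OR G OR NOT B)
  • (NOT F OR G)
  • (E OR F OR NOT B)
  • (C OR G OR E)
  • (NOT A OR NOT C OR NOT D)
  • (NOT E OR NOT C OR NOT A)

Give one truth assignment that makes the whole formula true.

Set A = False and propagate.
  then G is forced to True.
The remaining clauses are satisfied by B = False, C = False, D = True, E = False, F = True.
Every clause has at least one true literal under this assignment.

A=F, B=F, C=F, D=T, E=F, F=T, G=T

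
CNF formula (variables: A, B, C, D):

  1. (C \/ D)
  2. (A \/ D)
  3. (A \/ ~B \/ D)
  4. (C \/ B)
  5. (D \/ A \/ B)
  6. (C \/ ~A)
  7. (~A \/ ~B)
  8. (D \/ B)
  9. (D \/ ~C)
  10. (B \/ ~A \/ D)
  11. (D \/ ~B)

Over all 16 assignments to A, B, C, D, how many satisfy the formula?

4

Satisfying assignments:
  A=F B=F C=T D=T
  A=F B=T C=F D=T
  A=F B=T C=T D=T
  A=T B=F C=T D=T
Count: 4.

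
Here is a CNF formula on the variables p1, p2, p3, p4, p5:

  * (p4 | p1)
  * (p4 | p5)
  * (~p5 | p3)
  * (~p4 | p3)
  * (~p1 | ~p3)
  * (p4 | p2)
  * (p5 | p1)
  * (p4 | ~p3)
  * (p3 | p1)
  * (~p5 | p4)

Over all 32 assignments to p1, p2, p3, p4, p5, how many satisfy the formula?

2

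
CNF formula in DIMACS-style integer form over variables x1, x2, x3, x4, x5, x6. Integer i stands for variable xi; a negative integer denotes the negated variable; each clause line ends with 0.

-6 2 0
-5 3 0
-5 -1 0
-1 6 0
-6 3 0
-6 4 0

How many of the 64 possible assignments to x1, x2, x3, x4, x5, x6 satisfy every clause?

15

Split on x6, then x1.
  x6=1, x1=1: remaining (x2,x3,x4,x5) ∈ {(1,1,1,0)} — 1.
  x6=1, x1=0: remaining (x2,x3,x4,x5) ∈ {(1,1,1,0); (1,1,1,1)} — 2.
  x6=0, x1=1: a clause becomes empty — 0.
  x6=0, x1=0: x2, x4 free; 3 ways for (x3,x5) × 2^2 = 12.
Total: 1 + 2 + 0 + 12 = 15.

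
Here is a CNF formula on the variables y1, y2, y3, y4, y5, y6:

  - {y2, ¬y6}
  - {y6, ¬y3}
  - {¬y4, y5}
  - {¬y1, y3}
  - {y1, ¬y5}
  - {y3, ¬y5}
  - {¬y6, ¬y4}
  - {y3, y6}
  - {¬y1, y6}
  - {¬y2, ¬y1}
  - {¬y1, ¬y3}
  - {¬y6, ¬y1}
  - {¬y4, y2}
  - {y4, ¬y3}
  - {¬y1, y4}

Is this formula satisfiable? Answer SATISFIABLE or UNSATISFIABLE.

Branch on y1: take y1 = False.
  then y5 is forced to False.
  then y4 is forced to False.
  then y3 is forced to False.
  then y6 is forced to True.
  then y2 is forced to True.
So y1 = False, y2 = True, y3 = False, y4 = False, y5 = False, y6 = True is a satisfying assignment.

SATISFIABLE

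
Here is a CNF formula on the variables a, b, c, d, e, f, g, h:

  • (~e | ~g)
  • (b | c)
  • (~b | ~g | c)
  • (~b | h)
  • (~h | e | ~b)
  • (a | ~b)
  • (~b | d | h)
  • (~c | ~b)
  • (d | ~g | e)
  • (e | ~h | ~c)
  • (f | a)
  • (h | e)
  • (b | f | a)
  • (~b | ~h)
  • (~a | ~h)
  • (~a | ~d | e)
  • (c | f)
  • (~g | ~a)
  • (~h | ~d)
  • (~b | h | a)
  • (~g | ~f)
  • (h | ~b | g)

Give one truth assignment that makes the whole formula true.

a=F, b=F, c=T, d=F, e=T, f=T, g=F, h=T

Check each clause:
  1. (~e | ~g) — ~g is true.
  2. (b | c) — c is true.
  3. (~b | ~g | c) — ~g is true.
  4. (~b | h) — h is true.
  5. (~h | e | ~b) — e is true.
  6. (a | ~b) — ~b is true.
  7. (~b | h | d) — h is true.
  8. (~c | ~b) — ~b is true.
  9. (~g | e | d) — ~g is true.
  10. (~h | ~c | e) — e is true.
  11. (a | f) — f is true.
  12. (h | e) — h is true.
  13. (f | b | a) — f is true.
  14. (~h | ~b) — ~b is true.
  15. (~a | ~h) — ~a is true.
  16. (~a | ~d | e) — ~d is true.
  17. (c | f) — c is true.
  18. (~a | ~g) — ~g is true.
  19. (~h | ~d) — ~d is true.
  20. (~b | a | h) — h is true.
  21. (~f | ~g) — ~g is true.
  22. (h | ~b | g) — h is true.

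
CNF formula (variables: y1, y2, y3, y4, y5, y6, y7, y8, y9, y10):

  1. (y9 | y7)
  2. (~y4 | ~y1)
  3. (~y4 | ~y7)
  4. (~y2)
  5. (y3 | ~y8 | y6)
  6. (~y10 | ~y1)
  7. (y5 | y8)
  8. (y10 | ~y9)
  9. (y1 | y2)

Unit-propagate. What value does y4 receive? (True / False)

False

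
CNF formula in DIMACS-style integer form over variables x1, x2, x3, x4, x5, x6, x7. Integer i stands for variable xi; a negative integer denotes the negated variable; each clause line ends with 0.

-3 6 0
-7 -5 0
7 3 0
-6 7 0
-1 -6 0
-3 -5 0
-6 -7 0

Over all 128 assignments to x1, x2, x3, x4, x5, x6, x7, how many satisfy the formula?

The models are:
  x1=0 x2=0 x3=0 x4=0 x5=0 x6=0 x7=1
  x1=0 x2=0 x3=0 x4=1 x5=0 x6=0 x7=1
  x1=0 x2=1 x3=0 x4=0 x5=0 x6=0 x7=1
  x1=0 x2=1 x3=0 x4=1 x5=0 x6=0 x7=1
  x1=1 x2=0 x3=0 x4=0 x5=0 x6=0 x7=1
  x1=1 x2=0 x3=0 x4=1 x5=0 x6=0 x7=1
  x1=1 x2=1 x3=0 x4=0 x5=0 x6=0 x7=1
  x1=1 x2=1 x3=0 x4=1 x5=0 x6=0 x7=1
Count: 8.

8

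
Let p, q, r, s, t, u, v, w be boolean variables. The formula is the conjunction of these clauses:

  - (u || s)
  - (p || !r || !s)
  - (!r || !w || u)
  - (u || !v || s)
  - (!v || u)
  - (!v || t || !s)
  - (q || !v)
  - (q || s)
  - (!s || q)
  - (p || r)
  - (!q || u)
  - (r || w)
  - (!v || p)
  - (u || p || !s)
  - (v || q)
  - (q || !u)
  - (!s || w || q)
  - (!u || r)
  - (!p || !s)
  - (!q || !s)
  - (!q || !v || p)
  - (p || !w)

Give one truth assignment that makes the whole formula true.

Pure literal: t appears only positively; assign t = True.
Try p = True.
  then s is forced to False.
  then u is forced to True.
  then q is forced to True.
  then r is forced to True.
v, w are now unconstrained; take v = True, w = True.
Check each clause:
  1. (u || s) — u is true.
  2. (!r || p || !s) — p is true.
  3. (!r || u || !w) — u is true.
  4. (u || s || !v) — u is true.
  5. (!v || u) — u is true.
  6. (!s || t || !v) — !s is true.
  7. (q || !v) — q is true.
  8. (s || q) — q is true.
  9. (!s || q) — q is true.
  10. (r || p) — p is true.
  11. (u || !q) — u is true.
  12. (r || w) — w is true.
  13. (p || !v) — p is true.
  14. (p || u || !s) — p is true.
  15. (v || q) — q is true.
  16. (q || !u) — q is true.
  17. (!s || w || q) — w is true.
  18. (!u || r) — r is true.
  19. (!s || !p) — !s is true.
  20. (!q || !s) — !s is true.
  21. (p || !v || !q) — p is true.
  22. (!w || p) — p is true.

p = T, q = T, r = T, s = F, t = T, u = T, v = T, w = T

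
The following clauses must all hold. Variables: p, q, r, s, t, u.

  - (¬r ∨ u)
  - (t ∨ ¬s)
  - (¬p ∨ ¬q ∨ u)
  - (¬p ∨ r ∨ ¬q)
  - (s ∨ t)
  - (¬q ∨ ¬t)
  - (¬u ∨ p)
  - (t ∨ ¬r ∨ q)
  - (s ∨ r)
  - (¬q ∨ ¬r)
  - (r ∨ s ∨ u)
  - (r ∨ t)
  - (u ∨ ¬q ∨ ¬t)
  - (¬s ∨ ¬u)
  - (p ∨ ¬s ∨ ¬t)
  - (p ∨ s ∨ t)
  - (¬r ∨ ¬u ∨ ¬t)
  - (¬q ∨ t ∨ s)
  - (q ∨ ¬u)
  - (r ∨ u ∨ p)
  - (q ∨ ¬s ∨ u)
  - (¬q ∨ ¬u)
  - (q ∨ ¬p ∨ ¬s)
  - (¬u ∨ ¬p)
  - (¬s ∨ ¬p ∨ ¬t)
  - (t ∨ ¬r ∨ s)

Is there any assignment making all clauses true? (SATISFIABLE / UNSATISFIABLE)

s = True:
  propagation gives t=True, q=False, u=False; an empty clause results — contradiction.
s = False:
  propagation gives t=True, q=False, r=True, u=True; an empty clause results — contradiction.
Every branch closes, so no satisfying assignment exists.

UNSATISFIABLE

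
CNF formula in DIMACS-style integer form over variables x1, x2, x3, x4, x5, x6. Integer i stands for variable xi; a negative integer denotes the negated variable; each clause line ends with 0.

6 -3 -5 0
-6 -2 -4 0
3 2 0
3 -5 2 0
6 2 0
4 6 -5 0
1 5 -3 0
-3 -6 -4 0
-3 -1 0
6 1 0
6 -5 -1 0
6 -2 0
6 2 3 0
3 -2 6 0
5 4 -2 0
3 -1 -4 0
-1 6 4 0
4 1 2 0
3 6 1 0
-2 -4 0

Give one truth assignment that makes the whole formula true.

Set x1 = True and propagate.
  then x3 is forced to False.
  then x2 is forced to True.
  then x6 is forced to True.
  then x4 is forced to False.
  then x5 is forced to True.

x1=T  x2=T  x3=F  x4=F  x5=T  x6=T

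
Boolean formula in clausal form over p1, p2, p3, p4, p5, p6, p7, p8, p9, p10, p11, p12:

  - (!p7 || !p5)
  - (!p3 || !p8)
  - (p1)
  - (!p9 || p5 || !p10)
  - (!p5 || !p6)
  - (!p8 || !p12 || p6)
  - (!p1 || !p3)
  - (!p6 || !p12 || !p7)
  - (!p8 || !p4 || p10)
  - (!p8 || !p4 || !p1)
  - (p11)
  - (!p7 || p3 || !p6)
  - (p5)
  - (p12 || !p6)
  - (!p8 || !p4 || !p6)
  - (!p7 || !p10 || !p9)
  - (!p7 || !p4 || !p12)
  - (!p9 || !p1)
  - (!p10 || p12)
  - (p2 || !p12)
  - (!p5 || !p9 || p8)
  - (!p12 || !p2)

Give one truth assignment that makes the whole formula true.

(p1) is a unit clause, so p1 = True.
(!p3) is a unit clause, so p3 = False.
(p11) is a unit clause, so p11 = True.
(p5) is a unit clause, so p5 = True.
(!p7) is a unit clause, so p7 = False.
Unit propagation: (!p6) forces p6 = False.
The clause (!p9) is unit: p9 must be False.
p4 occurs only negated in the remaining clauses — set p4 = False.
Pure literal: p8 appears only negated; assign p8 = False.
Branch on p2: take p2 = False.
  then p12 is forced to False.
  then p10 is forced to False.

p1=T  p2=F  p3=F  p4=F  p5=T  p6=F  p7=F  p8=F  p9=F  p10=F  p11=T  p12=F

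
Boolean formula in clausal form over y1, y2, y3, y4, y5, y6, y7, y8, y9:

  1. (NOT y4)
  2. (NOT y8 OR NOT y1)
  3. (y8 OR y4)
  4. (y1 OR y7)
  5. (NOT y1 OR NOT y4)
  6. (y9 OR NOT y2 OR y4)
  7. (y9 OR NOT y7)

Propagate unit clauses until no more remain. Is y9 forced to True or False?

True

(NOT y4) stands alone — y4 = False.
(y4 OR y8) with y4 = False leaves only y8, so y8 = True.
From (NOT y1 OR NOT y8) and y8 = True: y1 = False.
In (y7 OR y1), y1 is now false; y7 must hold, so y7 = True.
(NOT y7 OR y9) with y7 = True leaves only y9, so y9 = True.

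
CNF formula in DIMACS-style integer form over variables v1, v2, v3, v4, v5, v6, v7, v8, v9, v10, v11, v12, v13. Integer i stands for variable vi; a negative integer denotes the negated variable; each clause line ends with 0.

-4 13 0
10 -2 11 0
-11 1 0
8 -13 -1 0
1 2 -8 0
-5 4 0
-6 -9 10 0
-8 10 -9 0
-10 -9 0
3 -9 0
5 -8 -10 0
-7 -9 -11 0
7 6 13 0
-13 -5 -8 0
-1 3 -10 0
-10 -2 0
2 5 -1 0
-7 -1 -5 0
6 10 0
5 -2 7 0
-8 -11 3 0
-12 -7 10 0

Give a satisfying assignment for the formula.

v3 occurs only positively in the remaining clauses — set v3 = True.
Pure literal: v9 appears only negated; assign v9 = False.
Branch on v1: take v1 = False.
  then v11 is forced to False.
Branch on v2: take v2 = False.
  then v8 is forced to False.
Branch on v4: take v4 = True.
  then v13 is forced to True.
The remaining clauses are satisfied by v5 = False, v6 = True, v7 = True, v10 = False, v12 = False.
Every clause has at least one true literal under this assignment.
Check each clause:
  1. (¬v4 ∨ v13) — v13 is true.
  2. (¬v2 ∨ v10 ∨ v11) — ¬v2 is true.
  3. (¬v11 ∨ v1) — ¬v11 is true.
  4. (¬v1 ∨ ¬v13 ∨ v8) — ¬v1 is true.
  5. (¬v8 ∨ v2 ∨ v1) — ¬v8 is true.
  6. (v4 ∨ ¬v5) — ¬v5 is true.
  7. (¬v6 ∨ ¬v9 ∨ v10) — ¬v9 is true.
  8. (¬v8 ∨ ¬v9 ∨ v10) — ¬v8 is true.
  9. (¬v9 ∨ ¬v10) — ¬v10 is true.
  10. (¬v9 ∨ v3) — v3 is true.
  11. (¬v8 ∨ v5 ∨ ¬v10) — ¬v8 is true.
  12. (¬v9 ∨ ¬v7 ∨ ¬v11) — ¬v11 is true.
  13. (v6 ∨ v7 ∨ v13) — v13 is true.
  14. (¬v13 ∨ ¬v8 ∨ ¬v5) — ¬v8 is true.
  15. (¬v10 ∨ ¬v1 ∨ v3) — v3 is true.
  16. (¬v2 ∨ ¬v10) — ¬v2 is true.
  17. (¬v1 ∨ v5 ∨ v2) — ¬v1 is true.
  18. (¬v7 ∨ ¬v5 ∨ ¬v1) — ¬v5 is true.
  19. (v6 ∨ v10) — v6 is true.
  20. (v7 ∨ ¬v2 ∨ v5) — ¬v2 is true.
  21. (¬v8 ∨ ¬v11 ∨ v3) — ¬v8 is true.
  22. (¬v7 ∨ v10 ∨ ¬v12) — ¬v12 is true.

v1 = F  v2 = F  v3 = T  v4 = T  v5 = F  v6 = T  v7 = T  v8 = F  v9 = F  v10 = F  v11 = F  v12 = F  v13 = T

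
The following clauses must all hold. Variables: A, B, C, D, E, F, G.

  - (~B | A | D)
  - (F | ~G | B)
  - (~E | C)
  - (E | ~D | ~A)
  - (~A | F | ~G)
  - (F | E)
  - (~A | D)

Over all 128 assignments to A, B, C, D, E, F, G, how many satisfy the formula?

28

Split on A, then D.
  A=1, D=1: B free; 3 ways for (C,E,F,G) × 2^1 = 6.
  A=1, D=0: a clause becomes empty — 0.
  A=0, D=1: 15 of the 32 assignments to (B,C,E,F,G) work.
  A=0, D=0: 7 of the 32 assignments to (B,C,E,F,G) work.
Total: 6 + 0 + 15 + 7 = 28.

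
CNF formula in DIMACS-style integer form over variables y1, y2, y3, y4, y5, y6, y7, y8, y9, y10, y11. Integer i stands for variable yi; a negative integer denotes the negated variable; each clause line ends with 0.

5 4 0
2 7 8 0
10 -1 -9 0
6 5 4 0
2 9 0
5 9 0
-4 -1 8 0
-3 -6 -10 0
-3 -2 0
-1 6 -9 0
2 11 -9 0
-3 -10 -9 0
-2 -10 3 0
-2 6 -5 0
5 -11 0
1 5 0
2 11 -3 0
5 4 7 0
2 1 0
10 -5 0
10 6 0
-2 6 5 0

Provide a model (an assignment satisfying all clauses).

y1 = T  y2 = F  y3 = F  y4 = F  y5 = T  y6 = T  y7 = T  y8 = F  y9 = T  y10 = T  y11 = T

y7 occurs only positively in the remaining clauses — set y7 = True.
Try y1 = True.
The remaining clauses are satisfied by y2 = False, y3 = False, y4 = False, y5 = True, y6 = True, y8 = False, y9 = True, y10 = True, y11 = True.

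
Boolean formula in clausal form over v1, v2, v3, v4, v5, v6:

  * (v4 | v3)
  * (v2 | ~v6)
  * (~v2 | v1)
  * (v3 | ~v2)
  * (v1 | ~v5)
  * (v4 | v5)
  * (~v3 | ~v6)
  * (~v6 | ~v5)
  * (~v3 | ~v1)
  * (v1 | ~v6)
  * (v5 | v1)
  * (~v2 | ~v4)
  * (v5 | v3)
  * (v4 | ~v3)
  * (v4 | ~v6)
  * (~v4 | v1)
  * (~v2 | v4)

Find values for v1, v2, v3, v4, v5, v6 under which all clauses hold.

v1 = True  v2 = False  v3 = False  v4 = True  v5 = True  v6 = False

v6 occurs only negated in the remaining clauses — set v6 = False.
Set v1 = True and propagate.
  then v3 is forced to False.
  then v4 is forced to True.
  then v2 is forced to False.
  then v5 is forced to True.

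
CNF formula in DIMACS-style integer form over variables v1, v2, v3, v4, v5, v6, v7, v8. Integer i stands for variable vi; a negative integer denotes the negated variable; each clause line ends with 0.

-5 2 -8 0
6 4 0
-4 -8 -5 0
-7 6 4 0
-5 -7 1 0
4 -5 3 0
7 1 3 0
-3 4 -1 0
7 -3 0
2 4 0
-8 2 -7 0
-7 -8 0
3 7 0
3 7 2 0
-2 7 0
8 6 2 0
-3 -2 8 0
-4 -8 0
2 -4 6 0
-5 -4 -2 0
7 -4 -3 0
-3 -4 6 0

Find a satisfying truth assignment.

v1 = 0, v2 = 1, v3 = 0, v4 = 0, v5 = 0, v6 = 1, v7 = 1, v8 = 0

Check each clause:
  1. (¬v5 ∨ v2 ∨ ¬v8) — ¬v8 is true.
  2. (v4 ∨ v6) — v6 is true.
  3. (¬v4 ∨ ¬v8 ∨ ¬v5) — ¬v8 is true.
  4. (v4 ∨ ¬v7 ∨ v6) — v6 is true.
  5. (¬v7 ∨ ¬v5 ∨ v1) — ¬v5 is true.
  6. (v4 ∨ ¬v5 ∨ v3) — ¬v5 is true.
  7. (v1 ∨ v7 ∨ v3) — v7 is true.
  8. (¬v1 ∨ v4 ∨ ¬v3) — ¬v3 is true.
  9. (v7 ∨ ¬v3) — ¬v3 is true.
  10. (v2 ∨ v4) — v2 is true.
  11. (¬v8 ∨ ¬v7 ∨ v2) — ¬v8 is true.
  12. (¬v8 ∨ ¬v7) — ¬v8 is true.
  13. (v3 ∨ v7) — v7 is true.
  14. (v3 ∨ v7 ∨ v2) — v2 is true.
  15. (v7 ∨ ¬v2) — v7 is true.
  16. (v6 ∨ v8 ∨ v2) — v2 is true.
  17. (¬v2 ∨ v8 ∨ ¬v3) — ¬v3 is true.
  18. (¬v4 ∨ ¬v8) — ¬v8 is true.
  19. (v6 ∨ ¬v4 ∨ v2) — v2 is true.
  20. (¬v5 ∨ ¬v4 ∨ ¬v2) — ¬v5 is true.
  21. (v7 ∨ ¬v4 ∨ ¬v3) — ¬v4 is true.
  22. (¬v3 ∨ v6 ∨ ¬v4) — ¬v4 is true.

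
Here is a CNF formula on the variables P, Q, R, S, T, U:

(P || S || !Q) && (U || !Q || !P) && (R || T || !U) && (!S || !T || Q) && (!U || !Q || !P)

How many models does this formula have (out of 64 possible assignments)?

27

Case analysis on Q and P:
  Q=1, P=1: a clause becomes empty — 0.
  Q=1, P=0: 7 of the 16 assignments to (R,S,T,U) work.
  Q=0, P=1: 10 of the 16 assignments to (R,S,T,U) work.
  Q=0, P=0: 10 of the 16 assignments to (R,S,T,U) work.
Total: 0 + 7 + 10 + 10 = 27.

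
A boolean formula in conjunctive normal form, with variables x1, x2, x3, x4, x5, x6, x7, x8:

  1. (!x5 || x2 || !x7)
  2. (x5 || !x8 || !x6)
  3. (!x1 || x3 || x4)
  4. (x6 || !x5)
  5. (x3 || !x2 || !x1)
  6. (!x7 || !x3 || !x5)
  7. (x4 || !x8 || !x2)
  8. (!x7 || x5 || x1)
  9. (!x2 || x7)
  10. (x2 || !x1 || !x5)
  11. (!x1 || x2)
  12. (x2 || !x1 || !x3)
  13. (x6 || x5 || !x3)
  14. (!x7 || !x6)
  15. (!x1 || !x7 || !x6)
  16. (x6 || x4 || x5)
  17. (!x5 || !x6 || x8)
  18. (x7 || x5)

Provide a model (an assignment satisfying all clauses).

x1 = F, x2 = F, x3 = T, x4 = T, x5 = T, x6 = T, x7 = F, x8 = T

x4 occurs only positively in the remaining clauses — set x4 = True.
Try x1 = False.
Branch on x2: take x2 = False.
The remaining clauses are satisfied by x3 = True, x5 = True, x6 = True, x7 = False, x8 = True.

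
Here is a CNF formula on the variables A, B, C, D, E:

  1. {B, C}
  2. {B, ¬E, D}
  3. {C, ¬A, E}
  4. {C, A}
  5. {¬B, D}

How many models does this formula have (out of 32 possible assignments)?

11

Split on B, then C.
  B=T, C=T: remaining (A,D,E) ∈ {(F,T,F); (F,T,T); (T,T,F); (T,T,T)} — 4.
  B=T, C=F: remaining (A,D,E) ∈ {(T,T,T)} — 1.
  B=F, C=T: A free; 3 ways for (D,E) × 2^1 = 6.
  B=F, C=F: a clause becomes empty — 0.
Total: 4 + 1 + 6 + 0 = 11.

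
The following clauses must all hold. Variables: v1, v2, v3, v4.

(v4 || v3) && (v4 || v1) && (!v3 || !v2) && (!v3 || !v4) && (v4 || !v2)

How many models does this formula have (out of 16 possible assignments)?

5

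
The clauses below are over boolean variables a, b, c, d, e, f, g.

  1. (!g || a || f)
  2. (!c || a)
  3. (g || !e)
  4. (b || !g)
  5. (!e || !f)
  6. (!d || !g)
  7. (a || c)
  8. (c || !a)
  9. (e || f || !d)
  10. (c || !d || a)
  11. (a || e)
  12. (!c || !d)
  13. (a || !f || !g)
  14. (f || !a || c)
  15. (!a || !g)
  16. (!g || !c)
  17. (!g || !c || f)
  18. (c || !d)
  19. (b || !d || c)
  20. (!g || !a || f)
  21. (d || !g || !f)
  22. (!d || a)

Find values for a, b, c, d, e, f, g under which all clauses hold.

a=True, b=True, c=True, d=False, e=False, f=False, g=False

Pure literal: b appears only positively; assign b = True.
Set a = True and propagate.
  then c is forced to True.
  then d is forced to False.
  then g is forced to False.
  then e is forced to False.
f is now unconstrained; take f = False.
Every clause has at least one true literal under this assignment.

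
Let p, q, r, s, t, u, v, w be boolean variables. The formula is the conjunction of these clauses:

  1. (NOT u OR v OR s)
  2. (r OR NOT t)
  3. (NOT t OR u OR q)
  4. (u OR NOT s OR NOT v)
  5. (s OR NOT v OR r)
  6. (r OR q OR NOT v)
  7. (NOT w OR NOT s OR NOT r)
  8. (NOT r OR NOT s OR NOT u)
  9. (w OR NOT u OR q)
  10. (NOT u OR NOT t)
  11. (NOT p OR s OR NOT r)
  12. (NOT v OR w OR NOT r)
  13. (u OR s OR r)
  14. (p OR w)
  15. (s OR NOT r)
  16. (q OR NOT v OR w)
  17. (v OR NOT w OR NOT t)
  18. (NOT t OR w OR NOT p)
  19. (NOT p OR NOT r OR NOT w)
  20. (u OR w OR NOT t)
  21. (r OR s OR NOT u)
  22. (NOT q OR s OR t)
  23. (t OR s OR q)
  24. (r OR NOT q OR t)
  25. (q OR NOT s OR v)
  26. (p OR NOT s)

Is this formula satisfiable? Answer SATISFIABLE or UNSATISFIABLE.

SATISFIABLE

Branch on p: take p = True.
Branch on q: take q = True.
Try r = True.
  then s is forced to True.
  then w is forced to False.
  then u is forced to False.
  then v is forced to False.
  then t is forced to False.
Every clause has at least one true literal under this assignment.
So p=1  q=1  r=1  s=1  t=0  u=0  v=0  w=0 is a satisfying assignment.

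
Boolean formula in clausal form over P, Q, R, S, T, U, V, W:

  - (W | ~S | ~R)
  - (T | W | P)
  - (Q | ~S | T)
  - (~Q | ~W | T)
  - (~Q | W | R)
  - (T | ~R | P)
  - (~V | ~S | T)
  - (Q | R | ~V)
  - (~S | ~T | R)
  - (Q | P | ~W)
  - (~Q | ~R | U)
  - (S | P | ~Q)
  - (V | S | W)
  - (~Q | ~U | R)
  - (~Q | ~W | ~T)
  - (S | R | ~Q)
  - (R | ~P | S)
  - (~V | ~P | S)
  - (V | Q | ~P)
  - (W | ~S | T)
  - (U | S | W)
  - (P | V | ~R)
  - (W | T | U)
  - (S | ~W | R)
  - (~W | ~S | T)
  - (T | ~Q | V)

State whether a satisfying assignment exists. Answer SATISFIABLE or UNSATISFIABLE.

SATISFIABLE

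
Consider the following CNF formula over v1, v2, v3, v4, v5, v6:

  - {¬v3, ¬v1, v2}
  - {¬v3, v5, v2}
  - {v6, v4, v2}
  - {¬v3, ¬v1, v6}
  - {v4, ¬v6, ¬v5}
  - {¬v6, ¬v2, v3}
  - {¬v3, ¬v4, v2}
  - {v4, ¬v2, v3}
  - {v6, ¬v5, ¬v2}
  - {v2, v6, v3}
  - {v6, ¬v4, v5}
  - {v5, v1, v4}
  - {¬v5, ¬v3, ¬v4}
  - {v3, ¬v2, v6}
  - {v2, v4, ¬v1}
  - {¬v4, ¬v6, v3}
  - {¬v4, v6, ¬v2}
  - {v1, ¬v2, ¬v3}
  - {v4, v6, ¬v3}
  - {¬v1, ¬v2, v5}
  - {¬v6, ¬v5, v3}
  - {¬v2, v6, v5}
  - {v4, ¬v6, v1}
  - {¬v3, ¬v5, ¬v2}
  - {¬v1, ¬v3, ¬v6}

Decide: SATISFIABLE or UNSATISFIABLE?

v2 = True:
  v6 = True:
    propagation gives v3=True, v1=True; an empty clause results — contradiction.
  v6 = False:
    propagation gives v5=False; an empty clause results — contradiction.
v2 = False:
  v3 = True:
    propagation gives v1=False, v5=True, v4=False, v6=True; an empty clause results — contradiction.
  v3 = False:
    propagation gives v6=True, v4=False, v5=False, v1=True; an empty clause results — contradiction.
Every branch closes, so no satisfying assignment exists.

UNSATISFIABLE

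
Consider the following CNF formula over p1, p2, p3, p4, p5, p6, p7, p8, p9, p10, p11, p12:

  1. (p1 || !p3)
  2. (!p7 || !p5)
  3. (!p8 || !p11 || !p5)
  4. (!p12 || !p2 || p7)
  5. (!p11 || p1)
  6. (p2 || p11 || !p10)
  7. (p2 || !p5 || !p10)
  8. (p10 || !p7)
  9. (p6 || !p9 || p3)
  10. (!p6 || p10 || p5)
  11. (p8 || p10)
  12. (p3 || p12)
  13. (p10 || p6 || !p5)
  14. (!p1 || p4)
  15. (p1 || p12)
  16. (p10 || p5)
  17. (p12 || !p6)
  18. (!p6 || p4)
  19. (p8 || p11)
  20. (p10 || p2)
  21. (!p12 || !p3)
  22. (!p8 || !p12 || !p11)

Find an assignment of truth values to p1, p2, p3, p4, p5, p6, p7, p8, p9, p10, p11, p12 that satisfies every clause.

p4 occurs only positively in the remaining clauses — set p4 = True.
Set p1 = True and propagate.
Try p2 = True.
For the remaining variables, p3 = True, p5 = False, p6 = False, p7 = True, p8 = False, p9 = True, p10 = True, p11 = True, p12 = False works.
Every clause has at least one true literal under this assignment.
Check each clause:
  1. (!p3 || p1) — p1 is true.
  2. (!p5 || !p7) — !p5 is true.
  3. (!p5 || !p8 || !p11) — !p8 is true.
  4. (p7 || !p12 || !p2) — !p12 is true.
  5. (!p11 || p1) — p1 is true.
  6. (p11 || !p10 || p2) — p2 is true.
  7. (!p5 || !p10 || p2) — p2 is true.
  8. (p10 || !p7) — p10 is true.
  9. (p6 || p3 || !p9) — p3 is true.
  10. (p5 || !p6 || p10) — !p6 is true.
  11. (p8 || p10) — p10 is true.
  12. (p12 || p3) — p3 is true.
  13. (p10 || p6 || !p5) — p10 is true.
  14. (!p1 || p4) — p4 is true.
  15. (p12 || p1) — p1 is true.
  16. (p10 || p5) — p10 is true.
  17. (p12 || !p6) — !p6 is true.
  18. (p4 || !p6) — !p6 is true.
  19. (p8 || p11) — p11 is true.
  20. (p10 || p2) — p2 is true.
  21. (!p3 || !p12) — !p12 is true.
  22. (!p8 || !p12 || !p11) — !p8 is true.

p1=1, p2=1, p3=1, p4=1, p5=0, p6=0, p7=1, p8=0, p9=1, p10=1, p11=1, p12=0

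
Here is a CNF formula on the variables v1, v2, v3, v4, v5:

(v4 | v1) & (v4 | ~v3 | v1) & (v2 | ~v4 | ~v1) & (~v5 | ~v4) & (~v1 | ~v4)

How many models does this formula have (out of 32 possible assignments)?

12

Case analysis on v4 and v1:
  v4=1, v1=1: a clause becomes empty — 0.
  v4=1, v1=0: remaining (v2,v3,v5) ∈ {(0,0,0); (0,1,0); (1,0,0); (1,1,0)} — 4.
  v4=0, v1=1: v2, v3, v5 free → 2^3 = 8.
  v4=0, v1=0: a clause becomes empty — 0.
Total: 0 + 4 + 8 + 0 = 12.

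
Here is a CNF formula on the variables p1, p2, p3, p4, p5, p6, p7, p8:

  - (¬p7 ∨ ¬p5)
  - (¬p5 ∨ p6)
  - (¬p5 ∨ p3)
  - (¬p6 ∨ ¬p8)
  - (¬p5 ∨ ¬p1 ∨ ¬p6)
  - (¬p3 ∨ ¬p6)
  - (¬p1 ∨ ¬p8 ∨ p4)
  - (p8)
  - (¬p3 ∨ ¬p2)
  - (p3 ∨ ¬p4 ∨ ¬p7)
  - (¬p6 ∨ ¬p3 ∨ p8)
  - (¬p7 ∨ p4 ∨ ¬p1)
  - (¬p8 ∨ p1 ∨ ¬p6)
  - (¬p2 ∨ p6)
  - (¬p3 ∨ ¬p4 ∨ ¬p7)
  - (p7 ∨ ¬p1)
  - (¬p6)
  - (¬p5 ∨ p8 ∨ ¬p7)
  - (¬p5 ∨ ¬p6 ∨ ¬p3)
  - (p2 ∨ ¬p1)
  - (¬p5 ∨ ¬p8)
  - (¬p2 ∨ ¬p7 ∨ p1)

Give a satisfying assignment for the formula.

Unit propagation: (p8) forces p8 = True.
The clause (¬p6) is unit: p6 must be False.
Unit propagation: (¬p5) forces p5 = False.
(¬p2) is a unit clause, so p2 = False.
(¬p1) is a unit clause, so p1 = False.
p7 occurs only negated in the remaining clauses — set p7 = False.
p3, p4 are now unconstrained; take p3 = True, p4 = True.

p1=0  p2=0  p3=1  p4=1  p5=0  p6=0  p7=0  p8=1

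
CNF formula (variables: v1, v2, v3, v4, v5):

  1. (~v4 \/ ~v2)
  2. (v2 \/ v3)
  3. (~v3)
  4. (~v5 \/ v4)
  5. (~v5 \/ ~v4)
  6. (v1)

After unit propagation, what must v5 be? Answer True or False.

(~v3) is a unit clause: v3 = False.
(v2 \/ v3): since v3 = False, the clause reduces to (v2). v2 = True.
(~v4 \/ ~v2): since v2 = True, the clause reduces to (~v4). v4 = False.
From (v4 \/ ~v5) and v4 = False: v5 = False.

False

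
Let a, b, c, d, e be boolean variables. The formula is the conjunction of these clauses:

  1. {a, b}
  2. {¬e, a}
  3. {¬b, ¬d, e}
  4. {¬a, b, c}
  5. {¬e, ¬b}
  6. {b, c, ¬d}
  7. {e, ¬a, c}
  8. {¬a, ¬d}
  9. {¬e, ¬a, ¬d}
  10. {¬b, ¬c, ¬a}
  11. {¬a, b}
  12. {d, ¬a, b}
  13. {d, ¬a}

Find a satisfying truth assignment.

a=0, b=1, c=0, d=0, e=0

Branch on a: take a = False.
  then b is forced to True.
  then e is forced to False.
  then d is forced to False.
c is now unconstrained; take c = False.
Check each clause:
  1. {a, b} — b is true.
  2. {¬e, a} — ¬e is true.
  3. {¬d, e, ¬b} — ¬d is true.
  4. {c, b, ¬a} — b is true.
  5. {¬b, ¬e} — ¬e is true.
  6. {c, b, ¬d} — b is true.
  7. {¬a, c, e} — ¬a is true.
  8. {¬a, ¬d} — ¬d is true.
  9. {¬d, ¬a, ¬e} — ¬e is true.
  10. {¬c, ¬a, ¬b} — ¬c is true.
  11. {¬a, b} — b is true.
  12. {b, d, ¬a} — b is true.
  13. {d, ¬a} — ¬a is true.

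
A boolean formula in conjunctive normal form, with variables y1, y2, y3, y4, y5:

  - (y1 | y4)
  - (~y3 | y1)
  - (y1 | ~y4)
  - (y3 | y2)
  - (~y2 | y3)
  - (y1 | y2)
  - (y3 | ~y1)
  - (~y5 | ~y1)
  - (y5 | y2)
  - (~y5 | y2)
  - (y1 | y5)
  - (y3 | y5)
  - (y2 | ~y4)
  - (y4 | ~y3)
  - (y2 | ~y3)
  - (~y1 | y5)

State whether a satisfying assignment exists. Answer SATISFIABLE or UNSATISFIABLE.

UNSATISFIABLE

y1 = True:
  propagation gives y3=True, y5=False; an empty clause results — contradiction.
y1 = False:
  propagation gives y4=True; an empty clause results — contradiction.
Every branch closes, so no satisfying assignment exists.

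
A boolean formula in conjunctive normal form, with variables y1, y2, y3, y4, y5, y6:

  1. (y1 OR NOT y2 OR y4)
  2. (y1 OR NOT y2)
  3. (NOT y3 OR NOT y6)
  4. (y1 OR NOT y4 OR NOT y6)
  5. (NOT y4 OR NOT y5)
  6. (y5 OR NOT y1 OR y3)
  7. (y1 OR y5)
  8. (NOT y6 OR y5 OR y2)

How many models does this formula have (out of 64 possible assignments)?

13

Split on y1, then y5.
  y1=1, y5=1: y2 free; 3 ways for (y3,y4,y6) × 2^1 = 6.
  y1=1, y5=0: remaining (y2,y3,y4,y6) ∈ {(0,1,0,0); (0,1,1,0); (1,1,0,0); (1,1,1,0)} — 4.
  y1=0, y5=1: remaining (y2,y3,y4,y6) ∈ {(0,0,0,0); (0,0,0,1); (0,1,0,0)} — 3.
  y1=0, y5=0: a clause becomes empty — 0.
Total: 6 + 4 + 3 + 0 = 13.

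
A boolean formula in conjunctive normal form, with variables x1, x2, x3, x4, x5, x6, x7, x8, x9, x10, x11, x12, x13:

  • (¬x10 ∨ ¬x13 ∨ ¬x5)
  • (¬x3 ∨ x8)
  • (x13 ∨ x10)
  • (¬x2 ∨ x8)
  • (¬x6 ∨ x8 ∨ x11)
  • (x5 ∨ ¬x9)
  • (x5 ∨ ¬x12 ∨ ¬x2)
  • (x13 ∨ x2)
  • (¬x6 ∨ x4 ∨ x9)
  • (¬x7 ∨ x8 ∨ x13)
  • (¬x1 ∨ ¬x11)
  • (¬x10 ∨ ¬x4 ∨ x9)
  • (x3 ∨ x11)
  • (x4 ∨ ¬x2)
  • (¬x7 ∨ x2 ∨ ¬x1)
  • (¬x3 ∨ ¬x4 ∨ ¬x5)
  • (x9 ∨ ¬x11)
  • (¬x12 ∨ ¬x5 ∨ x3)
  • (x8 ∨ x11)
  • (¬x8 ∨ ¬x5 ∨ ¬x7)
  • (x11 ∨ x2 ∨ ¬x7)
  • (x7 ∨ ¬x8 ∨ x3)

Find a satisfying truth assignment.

x1 = False  x2 = False  x3 = True  x4 = False  x5 = False  x6 = False  x7 = False  x8 = True  x9 = False  x10 = True  x11 = False  x12 = True  x13 = True

x1 occurs only negated in the remaining clauses — set x1 = False.
Pure literal: x6 appears only negated; assign x6 = False.
Set x2 = False and propagate.
  then x13 is forced to True.
Branch on x3: take x3 = True.
  then x8 is forced to True.
The remaining clauses are satisfied by x4 = False, x5 = False, x7 = False, x9 = False, x10 = True, x11 = False, x12 = True.
Every clause has at least one true literal under this assignment.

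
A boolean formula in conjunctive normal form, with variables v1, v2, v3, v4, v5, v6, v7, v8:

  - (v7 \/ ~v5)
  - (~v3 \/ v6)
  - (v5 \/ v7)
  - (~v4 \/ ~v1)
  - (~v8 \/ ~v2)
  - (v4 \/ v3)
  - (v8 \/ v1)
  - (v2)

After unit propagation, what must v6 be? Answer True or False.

True

Unit clause (v2) sets v2 = True.
In (~v2 \/ ~v8), ~v2 is now false; ~v8 must hold, so v8 = False.
In (v8 \/ v1), v8 is now false; v1 must hold, so v1 = True.
(~v4 \/ ~v1) with v1 = True leaves only ~v4, so v4 = False.
(v3 \/ v4) with v4 = False leaves only v3, so v3 = True.
In (~v3 \/ v6), ~v3 is now false; v6 must hold, so v6 = True.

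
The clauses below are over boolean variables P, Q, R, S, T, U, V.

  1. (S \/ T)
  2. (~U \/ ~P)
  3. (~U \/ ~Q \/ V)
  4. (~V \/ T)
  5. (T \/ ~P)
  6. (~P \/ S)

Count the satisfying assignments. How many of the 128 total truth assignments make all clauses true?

Split on P, then T.
  P=1, T=1: forces S=1; U=0; Q, R, V free → 2^3 = 8.
  P=1, T=0: a clause becomes empty — 0.
  P=0, T=1: R, S free; 7 ways for (Q,U,V) × 2^2 = 28.
  P=0, T=0: R free; 3 ways for (Q,S,U,V) × 2^1 = 6.
Total: 8 + 0 + 28 + 6 = 42.

42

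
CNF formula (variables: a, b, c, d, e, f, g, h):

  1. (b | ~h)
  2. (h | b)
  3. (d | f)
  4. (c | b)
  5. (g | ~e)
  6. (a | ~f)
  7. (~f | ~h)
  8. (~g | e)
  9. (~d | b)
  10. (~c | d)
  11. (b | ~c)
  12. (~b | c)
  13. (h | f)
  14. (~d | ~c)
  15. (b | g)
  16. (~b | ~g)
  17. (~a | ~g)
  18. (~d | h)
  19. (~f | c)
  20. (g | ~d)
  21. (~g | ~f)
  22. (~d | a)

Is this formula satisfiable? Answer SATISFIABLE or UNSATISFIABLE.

b = True:
  propagation gives c=True, d=True; an empty clause results — contradiction.
b = False:
  propagation gives h=False; an empty clause results — contradiction.
Every branch closes, so no satisfying assignment exists.

UNSATISFIABLE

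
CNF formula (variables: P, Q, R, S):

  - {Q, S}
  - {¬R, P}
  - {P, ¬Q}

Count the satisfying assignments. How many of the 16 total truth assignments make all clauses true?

7

Case analysis on P and Q:
  P=1, Q=1: remaining (R,S) ∈ {(0,0); (0,1); (1,0); (1,1)} — 4.
  P=1, Q=0: remaining (R,S) ∈ {(0,1); (1,1)} — 2.
  P=0, Q=1: a clause becomes empty — 0.
  P=0, Q=0: remaining (R,S) ∈ {(0,1)} — 1.
Total: 4 + 2 + 0 + 1 = 7.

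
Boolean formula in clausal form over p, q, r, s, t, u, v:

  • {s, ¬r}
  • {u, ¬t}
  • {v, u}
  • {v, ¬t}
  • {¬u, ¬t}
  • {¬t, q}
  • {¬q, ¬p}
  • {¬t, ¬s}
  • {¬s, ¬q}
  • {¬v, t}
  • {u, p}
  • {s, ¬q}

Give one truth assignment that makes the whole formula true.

p = True, q = False, r = True, s = True, t = False, u = True, v = False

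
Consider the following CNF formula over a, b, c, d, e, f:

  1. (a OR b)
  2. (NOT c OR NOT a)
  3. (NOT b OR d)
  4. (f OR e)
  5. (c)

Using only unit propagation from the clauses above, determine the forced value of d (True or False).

True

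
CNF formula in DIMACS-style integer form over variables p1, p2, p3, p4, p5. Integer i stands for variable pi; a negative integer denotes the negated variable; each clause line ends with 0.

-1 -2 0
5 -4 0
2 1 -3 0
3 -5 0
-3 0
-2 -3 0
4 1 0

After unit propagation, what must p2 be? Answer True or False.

(NOT p3) is a unit clause: p3 = False.
From (NOT p5 OR p3) and p3 = False: p5 = False.
(p5 OR NOT p4): since p5 = False, the clause reduces to (NOT p4). p4 = False.
In (p1 OR p4), p4 is now false; p1 must hold, so p1 = True.
In (NOT p1 OR NOT p2), NOT p1 is now false; NOT p2 must hold, so p2 = False.

False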